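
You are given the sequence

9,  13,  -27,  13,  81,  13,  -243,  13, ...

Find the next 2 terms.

The terms cycle through 2 interleaved subsequences.
Track A is 9, -27, 81, -243, which is geometric with ratio -3.
Track B is 13, 13, 13, 13, which is constant 13.
Term 9 comes from track A (its 5th entry): 729.
Term 10 comes from track B (its 5th entry): 13.

729, 13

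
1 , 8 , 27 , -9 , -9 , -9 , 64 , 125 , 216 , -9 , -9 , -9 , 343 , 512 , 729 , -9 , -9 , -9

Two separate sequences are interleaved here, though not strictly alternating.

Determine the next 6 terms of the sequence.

The slot pattern repeats as AAABBB (period 6), so there are 2 interleaved tracks.
Track A: 1, 8, 27, 64, 125, 216, 343, 512, 729 (perfect cubes starting at 1³).
Track B: -9, -9, -9, -9, -9, -9, -9, -9, -9 (always -9).
Position 19 → track A, term 10 = 1000.
The 20th slot belongs to track A; its 11th term is 1331.
Position 21 falls in track A as its term 12, giving 1728.
Term 22 comes from track B (its 10th entry): -9.
Position 23 falls in track B as its term 11, giving -9.
Position 24 → track B, term 12 = -9.

1000, 1331, 1728, -9, -9, -9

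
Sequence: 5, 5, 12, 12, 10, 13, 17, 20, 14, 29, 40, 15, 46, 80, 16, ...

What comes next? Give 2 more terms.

75, 160

Taking every 3rd term gives 3 separate tracks.
Track A: 5, 12, 17, 29, 46. Fibonacci-style (each term is the sum of the two before it).
Track B: 5, 10, 20, 40, 80. Geometric with ratio 2.
Track C: 12, 13, 14, 15, 16. Adding 1 each time.
Term 16 comes from track A (its 6th entry): 75.
The 17th slot belongs to track B; its 6th term is 160.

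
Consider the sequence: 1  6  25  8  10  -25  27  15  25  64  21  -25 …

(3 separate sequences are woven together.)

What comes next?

Split by position mod 3: positions 1, 4, 7, … form one track, and each other residue class forms its own.
Stream A is 1, 8, 27, 64, which is the cubes 1³, 2³, 3³, ….
Stream B is 6, 10, 15, 21, which is triangular numbers starting at T_3.
Stream C is 25, -25, 25, -25, which is the oscillation 25·(−1)^(n+1).
Term 13 comes from stream A (its 5th entry): 125.

125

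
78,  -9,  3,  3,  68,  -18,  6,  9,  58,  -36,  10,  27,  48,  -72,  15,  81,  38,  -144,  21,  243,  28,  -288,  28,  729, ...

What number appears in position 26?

-576

Split by position mod 4: positions 1, 5, 9, … form one track, and each other residue class forms its own.
Subsequence A: 78, 68, 58, 48, 38, 28 — arithmetic with common difference −10.
Subsequence B: -9, -18, -36, -72, -144, -288 — multiplying by 2 each time.
Subsequence C: 3, 6, 10, 15, 21, 28 — the triangular numbers T_2, T_3, ….
Subsequence D: 3, 9, 27, 81, 243, 729 — powers 3^1, 3^2, 3^3, ….
The 26th slot belongs to subsequence B; its 7th term is -576.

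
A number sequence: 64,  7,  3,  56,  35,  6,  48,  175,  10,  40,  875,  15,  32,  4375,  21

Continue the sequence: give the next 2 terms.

Split by position mod 3: positions 1, 4, 7, … form one track, and each other residue class forms its own.
Track A: 64, 56, 48, 40, 32. Linear: a_n = 72 − 8·n.
Track B: 7, 35, 175, 875, 4375. Geometric, ×5 each step.
Track C: 3, 6, 10, 15, 21. Triangular numbers starting at T_2.
Term 16 comes from track A (its 6th entry): 24.
Position 17 → track B, term 6 = 21875.

24, 21875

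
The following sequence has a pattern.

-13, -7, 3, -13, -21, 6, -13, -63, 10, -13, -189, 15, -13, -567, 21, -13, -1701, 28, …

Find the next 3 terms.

Read the sequence 3 terms at a time; column i is its own pattern.
Track A: -13, -13, -13, -13, -13, -13. Always -13.
Track B: -7, -21, -63, -189, -567, -1701. A geometric progression (common ratio 3).
Track C: 3, 6, 10, 15, 21, 28. Triangular numbers starting at T_2.
Position 19 → track A, term 7 = -13.
Position 20 falls in track B as its term 7, giving -5103.
Position 21 falls in track C as its term 7, giving 36.

-13, -5103, 36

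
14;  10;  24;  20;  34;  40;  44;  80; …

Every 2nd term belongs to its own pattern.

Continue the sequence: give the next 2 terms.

54, 160

Positions 1, 3, 5, … form one subsequence and positions 2, 4, 6, … form another.
Subsequence A is 14, 24, 34, 44, which is arithmetic with common difference +10.
Subsequence B is 10, 20, 40, 80, which is geometric with ratio 2.
Position 9 → subsequence A, term 5 = 54.
Term 10 comes from subsequence B (its 5th entry): 160.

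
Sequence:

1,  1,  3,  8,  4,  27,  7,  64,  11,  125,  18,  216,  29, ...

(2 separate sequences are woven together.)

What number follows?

343

Positions 1, 3, 5, … form one subsequence and positions 2, 4, 6, … form another.
Subsequence A is 1, 3, 4, 7, 11, 18, 29, which is a Fibonacci-like recurrence a_n = a_{n-1} + a_{n-2}.
Subsequence B is 1, 8, 27, 64, 125, 216, which is perfect cubes starting at 1³.
The 14th slot belongs to subsequence B; its 7th term is 343.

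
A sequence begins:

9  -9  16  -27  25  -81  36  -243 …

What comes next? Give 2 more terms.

49, -729

Positions 1, 3, 5, … form one subsequence and positions 2, 4, 6, … form another.
Track A: 9, 16, 25, 36 — perfect squares starting at 3².
Track B: -9, -27, -81, -243 — multiplying by 3 each time.
The 9th slot belongs to track A; its 5th term is 49.
Term 10 comes from track B (its 5th entry): -729.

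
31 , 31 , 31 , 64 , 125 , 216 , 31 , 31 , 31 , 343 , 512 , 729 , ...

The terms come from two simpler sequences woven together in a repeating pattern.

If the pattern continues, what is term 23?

2744

Positions follow the repeating pattern AAABBB; grouping by letter gives 2 tracks.
Track A: 31, 31, 31, 31, 31, 31. Constant 31.
Track B: 64, 125, 216, 343, 512, 729. Consecutive cubes n³ from n = 4.
Position 23 falls in track B as its term 11, giving 2744.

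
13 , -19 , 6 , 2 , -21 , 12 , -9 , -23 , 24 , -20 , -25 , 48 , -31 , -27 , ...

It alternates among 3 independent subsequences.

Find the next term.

96

Split by position mod 3: positions 1, 4, 7, … form one track, and each other residue class forms its own.
Stream A: 13, 2, -9, -20, -31. Subtracting 11 each time.
Stream B: -19, -21, -23, -25, -27. Arithmetic, step −2.
Stream C: 6, 12, 24, 48. Multiplying by 2 each time.
The 15th slot belongs to stream C; its 5th term is 96.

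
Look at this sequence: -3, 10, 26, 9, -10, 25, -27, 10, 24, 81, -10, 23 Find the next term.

Split by position mod 3: positions 1, 4, 7, … form one track, and each other residue class forms its own.
Track A is -3, 9, -27, 81, which is geometric with ratio -3.
Track B is 10, -10, 10, -10, which is oscillating between 10 and -10.
Track C is 26, 25, 24, 23, which is arithmetic with common difference −1.
Position 13 → track A, term 5 = -243.

-243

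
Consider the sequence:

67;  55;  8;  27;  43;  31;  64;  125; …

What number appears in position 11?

Positions follow the repeating pattern AABB; grouping by letter gives 2 tracks.
Track A is 67, 55, 43, 31, which is linear: a_n = 79 − 12·n.
Track B is 8, 27, 64, 125, which is the cubes 2³, 3³, 4³, ….
The 11th slot belongs to track B; its 5th term is 216.

216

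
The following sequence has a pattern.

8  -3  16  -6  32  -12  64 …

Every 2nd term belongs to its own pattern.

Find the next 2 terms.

Odd-indexed and even-indexed terms follow separate rules.
Stream A is 8, 16, 32, 64, which is successive powers of 2.
Stream B is -3, -6, -12, which is a geometric progression (common ratio 2).
Term 8 comes from stream B (its 4th entry): -24.
Term 9 comes from stream A (its 5th entry): 128.

-24, 128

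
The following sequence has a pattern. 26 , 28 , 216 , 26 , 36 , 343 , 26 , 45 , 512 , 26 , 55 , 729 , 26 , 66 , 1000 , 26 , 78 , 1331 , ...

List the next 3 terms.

Taking every 3rd term gives 3 separate tracks.
Subsequence A: 26, 26, 26, 26, 26, 26. The constant sequence 26.
Subsequence B: 28, 36, 45, 55, 66, 78. Triangular numbers n(n+1)/2 for n = 7, 8, ….
Subsequence C: 216, 343, 512, 729, 1000, 1331. The cubes 6³, 7³, 8³, ….
The 19th slot belongs to subsequence A; its 7th term is 26.
Position 20 → subsequence B, term 7 = 91.
The 21st slot belongs to subsequence C; its 7th term is 1728.

26, 91, 1728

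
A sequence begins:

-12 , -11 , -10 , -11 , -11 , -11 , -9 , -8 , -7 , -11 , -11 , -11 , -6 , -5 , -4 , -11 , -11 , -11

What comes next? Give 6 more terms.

-3, -2, -1, -11, -11, -11

The slot pattern repeats as AAABBB (period 6), so there are 2 interleaved tracks.
Stream A = -12, -11, -10, -9, -8, -7, -6, -5, -4: adding 1 each time.
Stream B = -11, -11, -11, -11, -11, -11, -11, -11, -11: constant -11.
Term 19 comes from stream A (its 10th entry): -3.
Position 20 → stream A, term 11 = -2.
Position 21 → stream A, term 12 = -1.
Position 22 → stream B, term 10 = -11.
Position 23 falls in stream B as its term 11, giving -11.
Position 24 → stream B, term 12 = -11.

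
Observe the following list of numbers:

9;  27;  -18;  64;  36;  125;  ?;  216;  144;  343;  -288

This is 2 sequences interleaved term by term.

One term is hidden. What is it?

-72

Positions 1, 3, 5, … form one subsequence and positions 2, 4, 6, … form another.
Subsequence A: 9, -18, 36, ?, 144, -288. Geometric, ×-2 each step.
Subsequence B: 27, 64, 125, 216, 343. Consecutive cubes n³ from n = 3.
So the missing entry in subsequence A is -72.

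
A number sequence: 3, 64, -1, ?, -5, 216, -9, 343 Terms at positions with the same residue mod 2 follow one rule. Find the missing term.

125

Positions 1, 3, 5, … form one subsequence and positions 2, 4, 6, … form another.
Subsequence A = 3, -1, -5, -9: subtracting 4 each time.
Subsequence B = 64, ?, 216, 343: the cubes 4³, 5³, 6³, ….
So the missing entry in subsequence B is 125.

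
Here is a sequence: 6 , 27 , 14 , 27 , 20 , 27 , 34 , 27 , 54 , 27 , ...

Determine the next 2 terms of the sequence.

88, 27

Split by position mod 2 into 2 tracks.
Subsequence A = 6, 14, 20, 34, 54: a Fibonacci-like recurrence a_n = a_{n-1} + a_{n-2}.
Subsequence B = 27, 27, 27, 27, 27: always 27.
Term 11 comes from subsequence A (its 6th entry): 88.
Term 12 comes from subsequence B (its 6th entry): 27.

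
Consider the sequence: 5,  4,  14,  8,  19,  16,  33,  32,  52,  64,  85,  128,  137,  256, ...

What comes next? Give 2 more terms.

Positions 1, 3, 5, … form one subsequence and positions 2, 4, 6, … form another.
Stream A = 5, 14, 19, 33, 52, 85, 137: Fibonacci-style (each term is the sum of the two before it).
Stream B = 4, 8, 16, 32, 64, 128, 256: powers 2^2, 2^3, 2^4, ….
The 15th slot belongs to stream A; its 8th term is 222.
Position 16 → stream B, term 8 = 512.

222, 512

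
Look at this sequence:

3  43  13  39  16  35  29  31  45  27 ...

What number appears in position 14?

Taking every 2nd term gives 2 separate tracks.
Track A: 3, 13, 16, 29, 45 (each term equals the sum of the previous two).
Track B: 43, 39, 35, 31, 27 (arithmetic, step −4).
Position 14 falls in track B as its term 7, giving 19.

19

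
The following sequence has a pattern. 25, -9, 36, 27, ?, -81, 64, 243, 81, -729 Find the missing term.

Taking every 2nd term gives 2 separate tracks.
Stream A: 25, 36, ?, 64, 81 — the squares 5², 6², 7², ….
Stream B: -9, 27, -81, 243, -729 — geometric, ×-3 each step.
Filling stream A at index 3 by its rule yields 49.

49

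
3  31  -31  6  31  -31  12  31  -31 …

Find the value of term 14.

Reading positions in blocks of 3 reveals the pattern ABB — 2 tracks woven together.
Subsequence A: 3, 6, 12 (geometric, ×2 each step).
Subsequence B: 31, -31, 31, -31, 31, -31 (alternating ±31).
Position 14 falls in subsequence B as its term 9, giving 31.

31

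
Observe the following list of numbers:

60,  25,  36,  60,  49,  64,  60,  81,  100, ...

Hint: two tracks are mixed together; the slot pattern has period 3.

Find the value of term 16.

60

Reading positions in blocks of 3 reveals the pattern ABB — 2 tracks woven together.
Track A: 60, 60, 60 (constant 60).
Track B: 25, 36, 49, 64, 81, 100 (perfect squares starting at 5²).
Term 16 comes from track A (its 6th entry): 60.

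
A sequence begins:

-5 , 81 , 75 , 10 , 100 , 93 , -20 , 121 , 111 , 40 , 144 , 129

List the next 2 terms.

Split by position mod 3 into 3 tracks.
Subsequence A: -5, 10, -20, 40 — multiplying by -2 each time.
Subsequence B: 81, 100, 121, 144 — perfect squares starting at 9².
Subsequence C: 75, 93, 111, 129 — linear: a_n = 57 + 18·n.
Position 13 falls in subsequence A as its term 5, giving -80.
Term 14 comes from subsequence B (its 5th entry): 169.

-80, 169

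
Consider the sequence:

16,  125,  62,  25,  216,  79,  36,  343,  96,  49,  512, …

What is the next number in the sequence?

113

Split by position mod 3: positions 1, 4, 7, … form one track, and each other residue class forms its own.
Stream A: 16, 25, 36, 49 (perfect squares starting at 4²).
Stream B: 125, 216, 343, 512 (the cubes 5³, 6³, 7³, …).
Stream C: 62, 79, 96 (arithmetic with common difference +17).
Position 12 falls in stream C as its term 4, giving 113.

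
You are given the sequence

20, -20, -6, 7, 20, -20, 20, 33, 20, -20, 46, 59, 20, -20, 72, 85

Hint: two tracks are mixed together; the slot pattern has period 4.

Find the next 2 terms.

20, -20

The slot pattern repeats as AABB (period 4), so there are 2 interleaved tracks.
Subsequence A: 20, -20, 20, -20, 20, -20, 20, -20 (oscillating between 20 and -20).
Subsequence B: -6, 7, 20, 33, 46, 59, 72, 85 (arithmetic with common difference +13).
The 17th slot belongs to subsequence A; its 9th term is 20.
Position 18 → subsequence A, term 10 = -20.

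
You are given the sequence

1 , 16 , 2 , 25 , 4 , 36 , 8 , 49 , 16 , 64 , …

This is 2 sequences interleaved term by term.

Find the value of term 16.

Split by position mod 2 into 2 tracks.
Track A = 1, 2, 4, 8, 16: successive powers of 2.
Track B = 16, 25, 36, 49, 64: the squares 4², 5², 6², ….
The 16th slot belongs to track B; its 8th term is 121.

121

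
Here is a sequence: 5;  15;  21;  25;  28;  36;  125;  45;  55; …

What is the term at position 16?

15625

Reading positions in blocks of 3 reveals the pattern ABB — 2 tracks woven together.
Track A: 5, 25, 125. Powers 5^1, 5^2, 5^3, ….
Track B: 15, 21, 28, 36, 45, 55. The triangular numbers T_5, T_6, ….
Term 16 comes from track A (its 6th entry): 15625.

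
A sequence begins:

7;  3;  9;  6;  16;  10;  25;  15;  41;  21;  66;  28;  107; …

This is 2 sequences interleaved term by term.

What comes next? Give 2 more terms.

36, 173

The terms cycle through 2 interleaved subsequences.
Subsequence A = 7, 9, 16, 25, 41, 66, 107: each term equals the sum of the previous two.
Subsequence B = 3, 6, 10, 15, 21, 28: triangular numbers n(n+1)/2 for n = 2, 3, ….
The 14th slot belongs to subsequence B; its 7th term is 36.
The 15th slot belongs to subsequence A; its 8th term is 173.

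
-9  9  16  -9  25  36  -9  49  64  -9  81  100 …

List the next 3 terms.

-9, 121, 144

Positions follow the repeating pattern ABB; grouping by letter gives 2 tracks.
Subsequence A is -9, -9, -9, -9, which is always -9.
Subsequence B is 9, 16, 25, 36, 49, 64, 81, 100, which is perfect squares starting at 3².
Position 13 falls in subsequence A as its term 5, giving -9.
The 14th slot belongs to subsequence B; its 9th term is 121.
Position 15 → subsequence B, term 10 = 144.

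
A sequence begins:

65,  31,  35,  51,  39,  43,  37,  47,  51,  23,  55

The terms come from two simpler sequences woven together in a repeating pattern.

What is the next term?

59

Reading positions in blocks of 3 reveals the pattern ABB — 2 tracks woven together.
Stream A: 65, 51, 37, 23 — arithmetic, step −14.
Stream B: 31, 35, 39, 43, 47, 51, 55 — adding 4 each time.
Position 12 → stream B, term 8 = 59.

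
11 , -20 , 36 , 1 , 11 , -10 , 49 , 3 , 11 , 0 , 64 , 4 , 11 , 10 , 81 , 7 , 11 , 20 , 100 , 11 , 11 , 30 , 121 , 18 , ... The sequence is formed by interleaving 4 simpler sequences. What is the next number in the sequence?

11

Read the sequence 4 terms at a time; column i is its own pattern.
Track A: 11, 11, 11, 11, 11, 11. The constant sequence 11.
Track B: -20, -10, 0, 10, 20, 30. Arithmetic with common difference +10.
Track C: 36, 49, 64, 81, 100, 121. Perfect squares starting at 6².
Track D: 1, 3, 4, 7, 11, 18. Fibonacci-style (each term is the sum of the two before it).
Position 25 → track A, term 7 = 11.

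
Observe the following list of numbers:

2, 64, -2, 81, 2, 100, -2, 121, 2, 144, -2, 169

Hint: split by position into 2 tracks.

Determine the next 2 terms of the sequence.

2, 196

Positions 1, 3, 5, … form one subsequence and positions 2, 4, 6, … form another.
Track A: 2, -2, 2, -2, 2, -2 — the oscillation 2·(−1)^(n+1).
Track B: 64, 81, 100, 121, 144, 169 — the squares 8², 9², 10², ….
Term 13 comes from track A (its 7th entry): 2.
The 14th slot belongs to track B; its 7th term is 196.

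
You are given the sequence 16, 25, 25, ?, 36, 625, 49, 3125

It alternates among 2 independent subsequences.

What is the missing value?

125

Split by position mod 2 into 2 tracks.
Track A: 16, 25, 36, 49 — consecutive squares n² from n = 4.
Track B: 25, ?, 625, 3125 — powers of 5.
Filling track B at index 2 by its rule yields 125.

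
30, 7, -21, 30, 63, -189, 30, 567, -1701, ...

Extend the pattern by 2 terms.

30, 5103

Positions follow the repeating pattern ABB; grouping by letter gives 2 tracks.
Track A: 30, 30, 30 (always 30).
Track B: 7, -21, 63, -189, 567, -1701 (multiplying by -3 each time).
The 10th slot belongs to track A; its 4th term is 30.
Term 11 comes from track B (its 7th entry): 5103.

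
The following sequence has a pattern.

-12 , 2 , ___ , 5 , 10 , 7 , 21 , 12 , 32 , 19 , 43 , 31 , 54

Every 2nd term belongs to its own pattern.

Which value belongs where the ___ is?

-1

Odd-indexed and even-indexed terms follow separate rules.
Track A is -12, ?, 10, 21, 32, 43, 54, which is adding 11 each time.
Track B is 2, 5, 7, 12, 19, 31, which is Fibonacci-style (each term is the sum of the two before it).
Filling track A at index 2 by its rule yields -1.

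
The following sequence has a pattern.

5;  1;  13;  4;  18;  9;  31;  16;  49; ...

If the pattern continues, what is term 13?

The terms cycle through 2 interleaved subsequences.
Track A: 5, 13, 18, 31, 49 — Fibonacci-style (each term is the sum of the two before it).
Track B: 1, 4, 9, 16 — consecutive squares n² from n = 1.
Position 13 → track A, term 7 = 129.

129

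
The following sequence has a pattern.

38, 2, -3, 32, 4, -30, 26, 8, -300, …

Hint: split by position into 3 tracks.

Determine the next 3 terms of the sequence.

Split by position mod 3: positions 1, 4, 7, … form one track, and each other residue class forms its own.
Stream A = 38, 32, 26: arithmetic with common difference −6.
Stream B = 2, 4, 8: successive powers of 2.
Stream C = -3, -30, -300: geometric, ×10 each step.
Position 10 → stream A, term 4 = 20.
Position 11 → stream B, term 4 = 16.
The 12th slot belongs to stream C; its 4th term is -3000.

20, 16, -3000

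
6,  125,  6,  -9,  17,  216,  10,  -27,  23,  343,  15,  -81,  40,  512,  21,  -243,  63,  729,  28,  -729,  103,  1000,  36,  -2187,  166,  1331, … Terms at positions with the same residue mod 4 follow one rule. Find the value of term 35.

Split by position mod 4: positions 1, 5, 9, … form one track, and each other residue class forms its own.
Track A: 6, 17, 23, 40, 63, 103, 166 (a Fibonacci-like recurrence a_n = a_{n-1} + a_{n-2}).
Track B: 125, 216, 343, 512, 729, 1000, 1331 (the cubes 5³, 6³, 7³, …).
Track C: 6, 10, 15, 21, 28, 36 (triangular numbers n(n+1)/2 for n = 3, 4, …).
Track D: -9, -27, -81, -243, -729, -2187 (a geometric progression (common ratio 3)).
Position 35 → track C, term 9 = 66.

66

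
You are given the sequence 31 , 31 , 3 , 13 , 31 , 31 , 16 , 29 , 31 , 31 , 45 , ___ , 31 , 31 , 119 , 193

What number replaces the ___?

74

Reading positions in blocks of 4 reveals the pattern AABB — 2 tracks woven together.
Stream A = 31, 31, 31, 31, 31, 31, 31, 31: always 31.
Stream B = 3, 13, 16, 29, 45, ?, 119, 193: each term equals the sum of the previous two.
Filling stream B at index 6 by its rule yields 74.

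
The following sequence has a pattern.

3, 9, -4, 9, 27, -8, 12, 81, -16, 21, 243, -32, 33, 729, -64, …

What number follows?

The terms cycle through 3 interleaved subsequences.
Track A: 3, 9, 12, 21, 33 (Fibonacci-style (each term is the sum of the two before it)).
Track B: 9, 27, 81, 243, 729 (powers of 3).
Track C: -4, -8, -16, -32, -64 (multiplying by 2 each time).
The 16th slot belongs to track A; its 6th term is 54.

54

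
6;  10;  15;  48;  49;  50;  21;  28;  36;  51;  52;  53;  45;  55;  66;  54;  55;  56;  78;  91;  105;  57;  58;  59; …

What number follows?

The slot pattern repeats as AAABBB (period 6), so there are 2 interleaved tracks.
Track A: 6, 10, 15, 21, 28, 36, 45, 55, 66, 78, 91, 105. Triangular numbers n(n+1)/2 for n = 3, 4, ….
Track B: 48, 49, 50, 51, 52, 53, 54, 55, 56, 57, 58, 59. Linear: a_n = 47 + n.
Position 25 falls in track A as its term 13, giving 120.

120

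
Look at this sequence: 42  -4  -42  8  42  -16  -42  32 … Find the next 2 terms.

42, -64

Split by position mod 2 into 2 tracks.
Track A = 42, -42, 42, -42: oscillating between 42 and -42.
Track B = -4, 8, -16, 32: multiplying by -2 each time.
Position 9 → track A, term 5 = 42.
Term 10 comes from track B (its 5th entry): -64.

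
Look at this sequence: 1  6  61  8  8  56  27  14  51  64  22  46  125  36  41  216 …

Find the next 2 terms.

The terms cycle through 3 interleaved subsequences.
Track A: 1, 8, 27, 64, 125, 216. Consecutive cubes n³ from n = 1.
Track B: 6, 8, 14, 22, 36. A Fibonacci-like recurrence a_n = a_{n-1} + a_{n-2}.
Track C: 61, 56, 51, 46, 41. Subtracting 5 each time.
Position 17 → track B, term 6 = 58.
Position 18 → track C, term 6 = 36.

58, 36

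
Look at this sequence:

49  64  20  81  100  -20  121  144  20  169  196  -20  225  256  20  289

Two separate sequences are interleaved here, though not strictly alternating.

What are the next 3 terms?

The slot pattern repeats as AAB (period 3), so there are 2 interleaved tracks.
Track A: 49, 64, 81, 100, 121, 144, 169, 196, 225, 256, 289 — perfect squares starting at 7².
Track B: 20, -20, 20, -20, 20 — the oscillation 20·(−1)^(n+1).
Term 17 comes from track A (its 12th entry): 324.
Position 18 falls in track B as its term 6, giving -20.
Position 19 → track A, term 13 = 361.

324, -20, 361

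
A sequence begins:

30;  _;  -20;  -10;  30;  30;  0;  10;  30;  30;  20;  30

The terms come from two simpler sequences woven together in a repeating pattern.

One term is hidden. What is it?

Reading positions in blocks of 4 reveals the pattern AABB — 2 tracks woven together.
Track A: 30, ?, 30, 30, 30, 30 (constant 30).
Track B: -20, -10, 0, 10, 20, 30 (adding 10 each time).
So the missing entry in track A is 30.

30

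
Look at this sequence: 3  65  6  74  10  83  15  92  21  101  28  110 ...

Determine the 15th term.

Odd-indexed and even-indexed terms follow separate rules.
Track A is 3, 6, 10, 15, 21, 28, which is triangular numbers starting at T_2.
Track B is 65, 74, 83, 92, 101, 110, which is adding 9 each time.
The 15th slot belongs to track A; its 8th term is 45.

45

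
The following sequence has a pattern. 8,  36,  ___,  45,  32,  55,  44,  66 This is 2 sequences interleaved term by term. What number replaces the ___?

Positions 1, 3, 5, … form one subsequence and positions 2, 4, 6, … form another.
Track A: 8, ?, 32, 44 (arithmetic, step +12).
Track B: 36, 45, 55, 66 (the triangular numbers T_8, T_9, …).
So the missing entry in track A is 20.

20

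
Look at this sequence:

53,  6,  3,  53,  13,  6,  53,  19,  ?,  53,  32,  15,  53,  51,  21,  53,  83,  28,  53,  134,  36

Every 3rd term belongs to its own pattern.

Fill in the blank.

10

Read the sequence 3 terms at a time; column i is its own pattern.
Track A: 53, 53, 53, 53, 53, 53, 53 — the constant sequence 53.
Track B: 6, 13, 19, 32, 51, 83, 134 — a Fibonacci-like recurrence a_n = a_{n-1} + a_{n-2}.
Track C: 3, 6, ?, 15, 21, 28, 36 — triangular numbers starting at T_2.
Track C's pattern makes the blank 10.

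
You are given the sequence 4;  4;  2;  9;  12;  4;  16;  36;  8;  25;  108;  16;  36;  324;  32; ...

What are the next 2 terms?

49, 972

Read the sequence 3 terms at a time; column i is its own pattern.
Stream A: 4, 9, 16, 25, 36. Consecutive squares n² from n = 2.
Stream B: 4, 12, 36, 108, 324. Geometric, ×3 each step.
Stream C: 2, 4, 8, 16, 32. Powers 2^1, 2^2, 2^3, ….
Position 16 falls in stream A as its term 6, giving 49.
Position 17 falls in stream B as its term 6, giving 972.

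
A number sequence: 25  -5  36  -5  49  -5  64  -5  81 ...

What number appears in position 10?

-5

Positions 1, 3, 5, … form one subsequence and positions 2, 4, 6, … form another.
Subsequence A: 25, 36, 49, 64, 81 (the squares 5², 6², 7², …).
Subsequence B: -5, -5, -5, -5 (the constant sequence -5).
Term 10 comes from subsequence B (its 5th entry): -5.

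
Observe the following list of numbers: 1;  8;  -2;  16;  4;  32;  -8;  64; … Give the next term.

16

Split by position mod 2 into 2 tracks.
Track A: 1, -2, 4, -8. A geometric progression (common ratio -2).
Track B: 8, 16, 32, 64. Successive powers of 2.
The 9th slot belongs to track A; its 5th term is 16.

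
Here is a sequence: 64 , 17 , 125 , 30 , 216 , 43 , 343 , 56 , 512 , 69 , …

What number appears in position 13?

Odd-indexed and even-indexed terms follow separate rules.
Track A = 64, 125, 216, 343, 512: perfect cubes starting at 4³.
Track B = 17, 30, 43, 56, 69: linear: a_n = 4 + 13·n.
The 13th slot belongs to track A; its 7th term is 1000.

1000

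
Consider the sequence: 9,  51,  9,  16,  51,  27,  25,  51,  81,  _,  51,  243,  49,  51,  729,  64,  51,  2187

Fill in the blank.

The terms cycle through 3 interleaved subsequences.
Stream A: 9, 16, 25, ?, 49, 64. Consecutive squares n² from n = 3.
Stream B: 51, 51, 51, 51, 51, 51. Constant 51.
Stream C: 9, 27, 81, 243, 729, 2187. Successive powers of 3.
Stream A's pattern makes the blank 36.

36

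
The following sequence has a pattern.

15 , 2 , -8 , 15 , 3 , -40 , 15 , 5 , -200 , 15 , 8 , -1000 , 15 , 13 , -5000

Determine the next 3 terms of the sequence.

Split by position mod 3: positions 1, 4, 7, … form one track, and each other residue class forms its own.
Stream A = 15, 15, 15, 15, 15: always 15.
Stream B = 2, 3, 5, 8, 13: each term equals the sum of the previous two.
Stream C = -8, -40, -200, -1000, -5000: multiplying by 5 each time.
Position 16 falls in stream A as its term 6, giving 15.
Position 17 falls in stream B as its term 6, giving 21.
Term 18 comes from stream C (its 6th entry): -25000.

15, 21, -25000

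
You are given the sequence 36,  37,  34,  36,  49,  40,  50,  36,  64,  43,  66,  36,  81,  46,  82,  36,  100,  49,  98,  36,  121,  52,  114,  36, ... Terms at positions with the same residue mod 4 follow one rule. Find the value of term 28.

36

Split by position mod 4: positions 1, 5, 9, … form one track, and each other residue class forms its own.
Track A = 36, 49, 64, 81, 100, 121: perfect squares starting at 6².
Track B = 37, 40, 43, 46, 49, 52: arithmetic, step +3.
Track C = 34, 50, 66, 82, 98, 114: linear: a_n = 18 + 16·n.
Track D = 36, 36, 36, 36, 36, 36: always 36.
The 28th slot belongs to track D; its 7th term is 36.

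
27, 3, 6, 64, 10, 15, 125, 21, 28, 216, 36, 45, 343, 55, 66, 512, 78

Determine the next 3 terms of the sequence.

91, 729, 105

Reading positions in blocks of 3 reveals the pattern ABB — 2 tracks woven together.
Subsequence A = 27, 64, 125, 216, 343, 512: the cubes 3³, 4³, 5³, ….
Subsequence B = 3, 6, 10, 15, 21, 28, 36, 45, 55, 66, 78: triangular numbers n(n+1)/2 for n = 2, 3, ….
Term 18 comes from subsequence B (its 12th entry): 91.
The 19th slot belongs to subsequence A; its 7th term is 729.
Position 20 → subsequence B, term 13 = 105.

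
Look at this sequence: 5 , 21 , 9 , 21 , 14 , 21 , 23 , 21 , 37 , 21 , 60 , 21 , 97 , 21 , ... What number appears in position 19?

Odd-indexed and even-indexed terms follow separate rules.
Subsequence A: 5, 9, 14, 23, 37, 60, 97 — Fibonacci-style (each term is the sum of the two before it).
Subsequence B: 21, 21, 21, 21, 21, 21, 21 — always 21.
Term 19 comes from subsequence A (its 10th entry): 411.

411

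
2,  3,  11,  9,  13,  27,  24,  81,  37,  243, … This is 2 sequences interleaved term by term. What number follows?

61

Positions 1, 3, 5, … form one subsequence and positions 2, 4, 6, … form another.
Track A = 2, 11, 13, 24, 37: Fibonacci-style (each term is the sum of the two before it).
Track B = 3, 9, 27, 81, 243: powers of 3.
Term 11 comes from track A (its 6th entry): 61.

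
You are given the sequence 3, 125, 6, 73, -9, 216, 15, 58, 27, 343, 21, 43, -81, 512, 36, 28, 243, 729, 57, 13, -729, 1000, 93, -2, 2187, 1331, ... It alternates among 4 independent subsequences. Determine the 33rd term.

Read the sequence 4 terms at a time; column i is its own pattern.
Track A: 3, -9, 27, -81, 243, -729, 2187 (geometric, ×-3 each step).
Track B: 125, 216, 343, 512, 729, 1000, 1331 (the cubes 5³, 6³, 7³, …).
Track C: 6, 15, 21, 36, 57, 93 (each term equals the sum of the previous two).
Track D: 73, 58, 43, 28, 13, -2 (subtracting 15 each time).
The 33rd slot belongs to track A; its 9th term is 19683.

19683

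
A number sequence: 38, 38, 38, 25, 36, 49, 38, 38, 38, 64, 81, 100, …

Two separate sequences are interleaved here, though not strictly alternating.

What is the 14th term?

Positions follow the repeating pattern AAABBB; grouping by letter gives 2 tracks.
Stream A: 38, 38, 38, 38, 38, 38 (the constant sequence 38).
Stream B: 25, 36, 49, 64, 81, 100 (the squares 5², 6², 7², …).
Position 14 → stream A, term 8 = 38.

38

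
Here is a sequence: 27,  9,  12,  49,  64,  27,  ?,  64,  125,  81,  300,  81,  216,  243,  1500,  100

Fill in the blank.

The terms cycle through 4 interleaved subsequences.
Track A: 27, 64, 125, 216. The cubes 3³, 4³, 5³, ….
Track B: 9, 27, 81, 243. Successive powers of 3.
Track C: 12, ?, 300, 1500. Geometric, ×5 each step.
Track D: 49, 64, 81, 100. Consecutive squares n² from n = 7.
So the missing entry in track C is 60.

60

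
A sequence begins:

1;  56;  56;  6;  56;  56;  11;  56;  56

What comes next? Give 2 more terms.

The slot pattern repeats as ABB (period 3), so there are 2 interleaved tracks.
Track A is 1, 6, 11, which is linear: a_n = -4 + 5·n.
Track B is 56, 56, 56, 56, 56, 56, which is always 56.
The 10th slot belongs to track A; its 4th term is 16.
Position 11 falls in track B as its term 7, giving 56.

16, 56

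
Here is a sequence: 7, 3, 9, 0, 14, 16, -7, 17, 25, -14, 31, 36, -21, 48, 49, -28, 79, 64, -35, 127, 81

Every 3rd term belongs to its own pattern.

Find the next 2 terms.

Split by position mod 3 into 3 tracks.
Stream A is 7, 0, -7, -14, -21, -28, -35, which is arithmetic with common difference −7.
Stream B is 3, 14, 17, 31, 48, 79, 127, which is Fibonacci-style (each term is the sum of the two before it).
Stream C is 9, 16, 25, 36, 49, 64, 81, which is perfect squares starting at 3².
Position 22 falls in stream A as its term 8, giving -42.
Position 23 falls in stream B as its term 8, giving 206.

-42, 206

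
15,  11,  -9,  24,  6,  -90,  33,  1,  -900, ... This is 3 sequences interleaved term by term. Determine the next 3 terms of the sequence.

The terms cycle through 3 interleaved subsequences.
Track A: 15, 24, 33. Arithmetic with common difference +9.
Track B: 11, 6, 1. Linear: a_n = 16 − 5·n.
Track C: -9, -90, -900. Geometric with ratio 10.
Position 10 falls in track A as its term 4, giving 42.
Position 11 falls in track B as its term 4, giving -4.
The 12th slot belongs to track C; its 4th term is -9000.

42, -4, -9000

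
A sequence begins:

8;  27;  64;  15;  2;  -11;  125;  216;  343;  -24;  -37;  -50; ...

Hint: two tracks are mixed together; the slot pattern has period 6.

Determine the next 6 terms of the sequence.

512, 729, 1000, -63, -76, -89

The slot pattern repeats as AAABBB (period 6), so there are 2 interleaved tracks.
Subsequence A: 8, 27, 64, 125, 216, 343 — perfect cubes starting at 2³.
Subsequence B: 15, 2, -11, -24, -37, -50 — subtracting 13 each time.
Position 13 → subsequence A, term 7 = 512.
Position 14 falls in subsequence A as its term 8, giving 729.
The 15th slot belongs to subsequence A; its 9th term is 1000.
The 16th slot belongs to subsequence B; its 7th term is -63.
The 17th slot belongs to subsequence B; its 8th term is -76.
Term 18 comes from subsequence B (its 9th entry): -89.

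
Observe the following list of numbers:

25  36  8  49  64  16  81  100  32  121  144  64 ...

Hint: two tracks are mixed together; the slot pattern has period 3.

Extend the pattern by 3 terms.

169, 196, 128

Positions follow the repeating pattern AAB; grouping by letter gives 2 tracks.
Stream A: 25, 36, 49, 64, 81, 100, 121, 144 — perfect squares starting at 5².
Stream B: 8, 16, 32, 64 — powers of 2.
The 13th slot belongs to stream A; its 9th term is 169.
The 14th slot belongs to stream A; its 10th term is 196.
Term 15 comes from stream B (its 5th entry): 128.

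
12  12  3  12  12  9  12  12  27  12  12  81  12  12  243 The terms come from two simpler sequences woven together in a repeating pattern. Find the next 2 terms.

Positions follow the repeating pattern AAB; grouping by letter gives 2 tracks.
Track A: 12, 12, 12, 12, 12, 12, 12, 12, 12, 12 — the constant sequence 12.
Track B: 3, 9, 27, 81, 243 — successive powers of 3.
The 16th slot belongs to track A; its 11th term is 12.
Position 17 → track A, term 12 = 12.

12, 12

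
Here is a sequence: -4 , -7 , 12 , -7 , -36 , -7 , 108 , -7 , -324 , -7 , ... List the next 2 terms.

972, -7

Positions 1, 3, 5, … form one subsequence and positions 2, 4, 6, … form another.
Subsequence A: -4, 12, -36, 108, -324 (geometric with ratio -3).
Subsequence B: -7, -7, -7, -7, -7 (constant -7).
Term 11 comes from subsequence A (its 6th entry): 972.
Position 12 falls in subsequence B as its term 6, giving -7.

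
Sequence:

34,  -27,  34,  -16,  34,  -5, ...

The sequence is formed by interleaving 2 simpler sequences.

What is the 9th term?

Split by position mod 2 into 2 tracks.
Subsequence A: 34, 34, 34. Always 34.
Subsequence B: -27, -16, -5. Arithmetic with common difference +11.
The 9th slot belongs to subsequence A; its 5th term is 34.

34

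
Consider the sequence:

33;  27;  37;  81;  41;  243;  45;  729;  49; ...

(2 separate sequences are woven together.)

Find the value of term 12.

6561

Odd-indexed and even-indexed terms follow separate rules.
Track A: 33, 37, 41, 45, 49 (arithmetic with common difference +4).
Track B: 27, 81, 243, 729 (powers 3^3, 3^4, 3^5, …).
The 12th slot belongs to track B; its 6th term is 6561.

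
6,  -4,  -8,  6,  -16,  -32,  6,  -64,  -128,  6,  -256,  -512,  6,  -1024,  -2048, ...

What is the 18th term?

Positions follow the repeating pattern ABB; grouping by letter gives 2 tracks.
Subsequence A is 6, 6, 6, 6, 6, which is constant 6.
Subsequence B is -4, -8, -16, -32, -64, -128, -256, -512, -1024, -2048, which is a geometric progression (common ratio 2).
Position 18 falls in subsequence B as its term 12, giving -8192.

-8192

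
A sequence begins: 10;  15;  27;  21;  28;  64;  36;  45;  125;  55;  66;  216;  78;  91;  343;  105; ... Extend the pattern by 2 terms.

Positions follow the repeating pattern AAB; grouping by letter gives 2 tracks.
Track A: 10, 15, 21, 28, 36, 45, 55, 66, 78, 91, 105. The triangular numbers T_4, T_5, ….
Track B: 27, 64, 125, 216, 343. Consecutive cubes n³ from n = 3.
Position 17 falls in track A as its term 12, giving 120.
The 18th slot belongs to track B; its 6th term is 512.

120, 512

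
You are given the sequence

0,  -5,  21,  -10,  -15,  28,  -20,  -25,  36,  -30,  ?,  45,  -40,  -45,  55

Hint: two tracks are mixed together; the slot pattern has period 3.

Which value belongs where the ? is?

-35

Positions follow the repeating pattern AAB; grouping by letter gives 2 tracks.
Track A: 0, -5, -10, -15, -20, -25, -30, ?, -40, -45 (linear: a_n = 5 − 5·n).
Track B: 21, 28, 36, 45, 55 (triangular numbers starting at T_6).
So the missing entry in track A is -35.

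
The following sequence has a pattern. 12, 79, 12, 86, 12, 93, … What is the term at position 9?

12

Split by position mod 2 into 2 tracks.
Subsequence A: 12, 12, 12 — always 12.
Subsequence B: 79, 86, 93 — adding 7 each time.
Position 9 → subsequence A, term 5 = 12.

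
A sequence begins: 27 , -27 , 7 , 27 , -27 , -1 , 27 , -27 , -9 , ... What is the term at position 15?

-25

Reading positions in blocks of 3 reveals the pattern AAB — 2 tracks woven together.
Stream A: 27, -27, 27, -27, 27, -27. The oscillation 27·(−1)^(n+1).
Stream B: 7, -1, -9. Subtracting 8 each time.
The 15th slot belongs to stream B; its 5th term is -25.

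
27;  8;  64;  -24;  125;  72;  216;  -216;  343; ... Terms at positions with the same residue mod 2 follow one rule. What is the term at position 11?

Split by position mod 2 into 2 tracks.
Track A is 27, 64, 125, 216, 343, which is consecutive cubes n³ from n = 3.
Track B is 8, -24, 72, -216, which is geometric with ratio -3.
Term 11 comes from track A (its 6th entry): 512.

512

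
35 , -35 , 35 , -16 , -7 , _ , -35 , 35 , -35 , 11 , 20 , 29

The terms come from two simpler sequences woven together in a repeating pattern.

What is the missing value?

Reading positions in blocks of 6 reveals the pattern AAABBB — 2 tracks woven together.
Subsequence A: 35, -35, 35, -35, 35, -35 (oscillating between 35 and -35).
Subsequence B: -16, -7, ?, 11, 20, 29 (arithmetic with common difference +9).
The gap is subsequence B's term 3; the rule gives 2.

2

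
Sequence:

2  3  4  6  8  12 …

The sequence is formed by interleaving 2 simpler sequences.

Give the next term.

Split by position mod 2 into 2 tracks.
Track A: 2, 4, 8. Successive powers of 2.
Track B: 3, 6, 12. Geometric, ×2 each step.
Position 7 → track A, term 4 = 16.

16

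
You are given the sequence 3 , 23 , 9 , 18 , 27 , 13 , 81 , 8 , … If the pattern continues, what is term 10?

3

Positions 1, 3, 5, … form one subsequence and positions 2, 4, 6, … form another.
Track A is 3, 9, 27, 81, which is powers 3^1, 3^2, 3^3, ….
Track B is 23, 18, 13, 8, which is subtracting 5 each time.
Position 10 falls in track B as its term 5, giving 3.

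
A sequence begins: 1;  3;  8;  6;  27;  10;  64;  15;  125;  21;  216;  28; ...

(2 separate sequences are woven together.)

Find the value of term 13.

343

Odd-indexed and even-indexed terms follow separate rules.
Track A: 1, 8, 27, 64, 125, 216 (the cubes 1³, 2³, 3³, …).
Track B: 3, 6, 10, 15, 21, 28 (triangular numbers n(n+1)/2 for n = 2, 3, …).
Position 13 → track A, term 7 = 343.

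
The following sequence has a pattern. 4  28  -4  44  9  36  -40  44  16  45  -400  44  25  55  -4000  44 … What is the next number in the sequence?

36

Read the sequence 4 terms at a time; column i is its own pattern.
Track A = 4, 9, 16, 25: perfect squares starting at 2².
Track B = 28, 36, 45, 55: the triangular numbers T_7, T_8, ….
Track C = -4, -40, -400, -4000: geometric, ×10 each step.
Track D = 44, 44, 44, 44: constant 44.
Position 17 → track A, term 5 = 36.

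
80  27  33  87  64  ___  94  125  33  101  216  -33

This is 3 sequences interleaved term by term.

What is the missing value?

-33

Split by position mod 3 into 3 tracks.
Track A is 80, 87, 94, 101, which is arithmetic, step +7.
Track B is 27, 64, 125, 216, which is the cubes 3³, 4³, 5³, ….
Track C is 33, ?, 33, -33, which is oscillating between 33 and -33.
The gap is track C's term 2; the rule gives -33.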